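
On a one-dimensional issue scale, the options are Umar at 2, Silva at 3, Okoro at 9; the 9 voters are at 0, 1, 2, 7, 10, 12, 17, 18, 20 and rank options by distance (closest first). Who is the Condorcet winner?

Okoro

With single-peaked preferences on a line, the Condorcet winner is the candidate closest to the median voter.
The median voter (position 10) is closest to Okoro at 9.
Check: Okoro vs Silva — voters closer to Okoro: 6 of 9.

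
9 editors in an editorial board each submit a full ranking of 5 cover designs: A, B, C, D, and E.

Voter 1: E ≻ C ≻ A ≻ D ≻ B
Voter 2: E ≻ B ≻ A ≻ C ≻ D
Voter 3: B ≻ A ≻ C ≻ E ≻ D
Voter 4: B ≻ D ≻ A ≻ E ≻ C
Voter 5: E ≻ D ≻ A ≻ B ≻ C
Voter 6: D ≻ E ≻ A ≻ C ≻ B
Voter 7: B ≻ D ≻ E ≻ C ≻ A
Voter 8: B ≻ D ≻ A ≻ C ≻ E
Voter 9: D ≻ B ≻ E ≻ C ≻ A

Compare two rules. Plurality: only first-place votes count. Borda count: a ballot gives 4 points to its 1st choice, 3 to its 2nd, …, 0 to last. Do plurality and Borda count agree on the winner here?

Plurality first-place counts: A 0, B 4, C 0, D 2, E 3 → B.
Borda totals: A 15, B 23, C 10, D 21, E 21 → B.
The two rules agree on B.

Yes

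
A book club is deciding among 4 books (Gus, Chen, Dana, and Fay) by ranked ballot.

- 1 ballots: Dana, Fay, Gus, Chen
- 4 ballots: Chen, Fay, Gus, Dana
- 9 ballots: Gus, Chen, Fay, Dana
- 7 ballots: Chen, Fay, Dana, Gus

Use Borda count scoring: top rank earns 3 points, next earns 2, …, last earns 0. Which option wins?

Borda scores:
  Gus: 1 + 4·1 + 9·3 + 7·0 = 32
  Chen: 0 + 4·3 + 9·2 + 7·3 = 51
  Dana: 3 + 4·0 + 9·0 + 7·1 = 10
  Fay: 2 + 4·2 + 9·1 + 7·2 = 33
Chen has the highest total.

Chen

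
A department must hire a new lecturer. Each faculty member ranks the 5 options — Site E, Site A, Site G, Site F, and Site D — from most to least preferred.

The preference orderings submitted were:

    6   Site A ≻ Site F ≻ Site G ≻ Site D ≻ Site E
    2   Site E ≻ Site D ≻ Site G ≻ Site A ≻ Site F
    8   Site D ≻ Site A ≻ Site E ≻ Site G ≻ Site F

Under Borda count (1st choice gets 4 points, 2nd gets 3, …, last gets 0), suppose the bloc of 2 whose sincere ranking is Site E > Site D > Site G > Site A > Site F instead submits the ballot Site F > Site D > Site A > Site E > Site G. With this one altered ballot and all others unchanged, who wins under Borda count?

Site A

Borda totals with the altered ballot: Site E 18, Site A 52, Site G 20, Site F 26, Site D 44.
The winner is unchanged: still Site A.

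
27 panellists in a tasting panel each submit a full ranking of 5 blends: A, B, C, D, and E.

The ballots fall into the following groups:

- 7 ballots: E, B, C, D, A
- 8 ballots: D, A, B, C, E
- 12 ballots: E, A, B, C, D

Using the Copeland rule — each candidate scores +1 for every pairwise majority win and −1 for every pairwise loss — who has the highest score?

Pairwise results:
  A vs B: A wins 20–7.
  A vs C: A wins 20–7.
  A vs D: D wins 15–12.
  A vs E: E wins 19–8.
  B vs C: B wins 27–0.
  B vs D: B wins 19–8.
  B vs E: E wins 19–8.
  C vs D: C wins 19–8.
  C vs E: E wins 19–8.
  D vs E: E wins 19–8.
Copeland scores (wins − losses):
  A: 2 − 2 = 0
  B: 2 − 2 = 0
  C: 1 − 3 = -2
  D: 1 − 3 = -2
  E: 4 − 0 = 4
E has the best Copeland score.

E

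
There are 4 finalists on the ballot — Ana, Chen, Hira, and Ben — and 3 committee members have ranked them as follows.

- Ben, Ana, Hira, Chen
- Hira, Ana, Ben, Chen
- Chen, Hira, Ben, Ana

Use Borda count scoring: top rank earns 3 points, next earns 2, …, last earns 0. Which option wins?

Hira

Borda scores:
  Ana: 2 + 2 + 0 = 4
  Chen: 0 + 0 + 3 = 3
  Hira: 1 + 3 + 2 = 6
  Ben: 3 + 1 + 1 = 5
Hira has the highest total.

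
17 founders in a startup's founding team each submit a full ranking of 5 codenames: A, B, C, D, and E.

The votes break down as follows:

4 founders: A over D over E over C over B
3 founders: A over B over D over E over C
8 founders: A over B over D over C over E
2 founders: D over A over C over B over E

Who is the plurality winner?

First-place vote totals:
  A: 15
  B: 0
  C: 0
  D: 2
  E: 0
A has the most first-place votes.

A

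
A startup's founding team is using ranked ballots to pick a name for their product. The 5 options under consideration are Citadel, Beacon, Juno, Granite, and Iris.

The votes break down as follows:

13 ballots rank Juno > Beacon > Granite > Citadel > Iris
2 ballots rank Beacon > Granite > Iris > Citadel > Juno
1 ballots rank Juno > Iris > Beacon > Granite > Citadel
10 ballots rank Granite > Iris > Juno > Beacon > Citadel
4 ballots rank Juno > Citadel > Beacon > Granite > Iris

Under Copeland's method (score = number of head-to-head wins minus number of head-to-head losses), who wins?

Pairwise results:
  Citadel vs Beacon: Beacon wins 26–4.
  Citadel vs Juno: Juno wins 28–2.
  Citadel vs Granite: Granite wins 26–4.
  Citadel vs Iris: Citadel wins 17–13.
  Beacon vs Juno: Juno wins 28–2.
  Beacon vs Granite: Beacon wins 20–10.
  Beacon vs Iris: Beacon wins 19–11.
  Juno vs Granite: Juno wins 18–12.
  Juno vs Iris: Juno wins 18–12.
  Granite vs Iris: Granite wins 29–1.
Copeland scores (wins − losses):
  Citadel: 1 − 3 = -2
  Beacon: 3 − 1 = 2
  Juno: 4 − 0 = 4
  Granite: 2 − 2 = 0
  Iris: 0 − 4 = -4
Juno has the best Copeland score.

Juno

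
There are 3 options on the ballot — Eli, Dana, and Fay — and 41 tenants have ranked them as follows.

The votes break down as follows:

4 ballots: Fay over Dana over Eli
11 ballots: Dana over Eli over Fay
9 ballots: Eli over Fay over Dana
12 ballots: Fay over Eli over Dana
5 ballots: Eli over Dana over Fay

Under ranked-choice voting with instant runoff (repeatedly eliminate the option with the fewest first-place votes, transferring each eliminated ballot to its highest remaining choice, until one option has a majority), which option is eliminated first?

Round 1: Fay 16, Eli 14, Dana 11. Dana has the fewest and is eliminated.
Round 2: Eli 25, Fay 16. Eli has a majority.

Dana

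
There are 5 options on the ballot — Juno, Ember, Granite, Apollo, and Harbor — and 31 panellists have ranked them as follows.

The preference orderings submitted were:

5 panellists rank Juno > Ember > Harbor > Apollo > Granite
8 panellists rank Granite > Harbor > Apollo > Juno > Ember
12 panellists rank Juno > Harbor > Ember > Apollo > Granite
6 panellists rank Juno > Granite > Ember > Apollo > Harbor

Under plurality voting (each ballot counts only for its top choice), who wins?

Juno

First-place vote totals:
  Juno: 23
  Ember: 0
  Granite: 8
  Apollo: 0
  Harbor: 0
Juno has the most first-place votes.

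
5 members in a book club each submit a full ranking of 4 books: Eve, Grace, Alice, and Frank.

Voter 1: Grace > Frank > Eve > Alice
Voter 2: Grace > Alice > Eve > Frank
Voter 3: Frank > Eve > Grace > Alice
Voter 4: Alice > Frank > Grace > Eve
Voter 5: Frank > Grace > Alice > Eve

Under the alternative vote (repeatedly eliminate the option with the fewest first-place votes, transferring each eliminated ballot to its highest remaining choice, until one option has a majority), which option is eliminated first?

Round 1: Grace 2, Frank 2, Alice 1, Eve 0. Eve has the fewest and is eliminated.
Round 2: Grace 2, Frank 2, Alice 1. Alice has the fewest and is eliminated.
Round 3: Frank 3, Grace 2. Frank has a majority.

Eve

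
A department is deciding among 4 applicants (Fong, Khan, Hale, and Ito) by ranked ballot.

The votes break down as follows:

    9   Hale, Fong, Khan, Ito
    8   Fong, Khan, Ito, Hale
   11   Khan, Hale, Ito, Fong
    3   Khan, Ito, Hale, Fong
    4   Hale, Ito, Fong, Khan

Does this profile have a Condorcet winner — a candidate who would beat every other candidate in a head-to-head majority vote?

Head-to-head results (35 voters total):
Fong vs Khan: Fong wins 21–14.
Fong vs Hale: Hale wins 27–8.
Fong vs Ito: Ito wins 18–17.
Khan vs Hale: Khan wins 22–13.
Khan vs Ito: Khan wins 31–4.
Hale vs Ito: Hale wins 24–11.
No candidate beats all others: Fong beats Khan beats Hale beats Fong, a majority cycle.

No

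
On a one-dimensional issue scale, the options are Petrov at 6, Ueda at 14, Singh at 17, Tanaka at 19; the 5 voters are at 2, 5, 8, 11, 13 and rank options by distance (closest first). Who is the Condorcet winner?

With single-peaked preferences on a line, the Condorcet winner is the candidate closest to the median voter.
The median voter (position 8) is closest to Petrov at 6.
Check: Petrov vs Tanaka — voters closer to Petrov: 4 of 5.

Petrov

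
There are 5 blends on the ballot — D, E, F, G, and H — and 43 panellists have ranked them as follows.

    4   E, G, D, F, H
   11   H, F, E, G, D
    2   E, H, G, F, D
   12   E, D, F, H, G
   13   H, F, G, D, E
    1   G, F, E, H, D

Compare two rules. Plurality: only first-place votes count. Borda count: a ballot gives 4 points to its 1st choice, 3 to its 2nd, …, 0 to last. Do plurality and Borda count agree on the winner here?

Plurality first-place counts: D 0, E 18, F 0, G 1, H 24 → H.
Borda totals: D 57, E 96, F 105, G 57, H 115 → H.
The two rules agree on H.

Yes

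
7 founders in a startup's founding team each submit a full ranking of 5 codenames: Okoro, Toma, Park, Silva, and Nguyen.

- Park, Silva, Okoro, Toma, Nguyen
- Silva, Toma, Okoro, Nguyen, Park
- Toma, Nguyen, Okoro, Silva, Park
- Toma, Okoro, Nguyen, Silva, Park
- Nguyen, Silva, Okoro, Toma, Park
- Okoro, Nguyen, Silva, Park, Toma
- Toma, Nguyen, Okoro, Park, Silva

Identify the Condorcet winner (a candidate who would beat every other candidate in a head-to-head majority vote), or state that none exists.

Head-to-head results (7 voters total):
Okoro vs Toma: Toma wins 4–3.
Okoro vs Park: Okoro wins 6–1.
Okoro vs Silva: Okoro wins 4–3.
Okoro vs Nguyen: Okoro wins 4–3.
Toma vs Park: Toma wins 5–2.
Toma vs Silva: Silva wins 4–3.
Toma vs Nguyen: Toma wins 5–2.
Park vs Silva: Silva wins 5–2.
Park vs Nguyen: Nguyen wins 6–1.
Silva vs Nguyen: Nguyen wins 5–2.
No candidate beats all others: Okoro beats Silva beats Toma beats Okoro, a majority cycle.

There is no Condorcet winner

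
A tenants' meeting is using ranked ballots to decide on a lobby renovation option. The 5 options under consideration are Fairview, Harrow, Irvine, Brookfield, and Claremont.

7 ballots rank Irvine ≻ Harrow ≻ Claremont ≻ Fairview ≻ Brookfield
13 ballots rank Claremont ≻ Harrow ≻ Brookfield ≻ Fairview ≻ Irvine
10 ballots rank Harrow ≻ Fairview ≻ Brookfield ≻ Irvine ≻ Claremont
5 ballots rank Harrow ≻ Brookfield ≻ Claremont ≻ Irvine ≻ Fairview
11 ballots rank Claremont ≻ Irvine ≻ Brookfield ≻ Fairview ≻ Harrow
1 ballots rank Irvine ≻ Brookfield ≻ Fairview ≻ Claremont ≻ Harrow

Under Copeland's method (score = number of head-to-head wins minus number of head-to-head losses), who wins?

Pairwise results:
  Fairview vs Harrow: Harrow wins 35–12.
  Fairview vs Irvine: Irvine wins 24–23.
  Fairview vs Brookfield: Brookfield wins 30–17.
  Fairview vs Claremont: Claremont wins 36–11.
  Harrow vs Irvine: Harrow wins 28–19.
  Harrow vs Brookfield: Harrow wins 35–12.
  Harrow vs Claremont: Claremont wins 25–22.
  Irvine vs Brookfield: Brookfield wins 28–19.
  Irvine vs Claremont: Claremont wins 29–18.
  Brookfield vs Claremont: Claremont wins 31–16.
Copeland scores (wins − losses):
  Fairview: 0 − 4 = -4
  Harrow: 3 − 1 = 2
  Irvine: 1 − 3 = -2
  Brookfield: 2 − 2 = 0
  Claremont: 4 − 0 = 4
Claremont has the best Copeland score.

Claremont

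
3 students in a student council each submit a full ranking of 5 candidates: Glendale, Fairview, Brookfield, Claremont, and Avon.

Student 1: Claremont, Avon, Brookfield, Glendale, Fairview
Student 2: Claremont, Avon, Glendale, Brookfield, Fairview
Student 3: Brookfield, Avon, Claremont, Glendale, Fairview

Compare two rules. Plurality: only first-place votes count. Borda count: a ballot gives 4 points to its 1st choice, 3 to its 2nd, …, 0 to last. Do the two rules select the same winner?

Yes

Plurality first-place counts: Glendale 0, Fairview 0, Brookfield 1, Claremont 2, Avon 0 → Claremont.
Borda totals: Glendale 4, Fairview 0, Brookfield 7, Claremont 10, Avon 9 → Claremont.
The two rules agree on Claremont.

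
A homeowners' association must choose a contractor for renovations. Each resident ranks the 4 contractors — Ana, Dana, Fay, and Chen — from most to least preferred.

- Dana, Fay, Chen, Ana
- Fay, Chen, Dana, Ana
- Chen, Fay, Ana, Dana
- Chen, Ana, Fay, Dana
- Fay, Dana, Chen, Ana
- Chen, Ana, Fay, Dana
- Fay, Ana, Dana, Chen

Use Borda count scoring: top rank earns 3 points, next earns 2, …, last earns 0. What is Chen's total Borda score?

Borda scores:
  Ana: 0 + 0 + 1 + 2 + 0 + 2 + 2 = 7
  Dana: 3 + 1 + 0 + 0 + 2 + 0 + 1 = 7
  Fay: 2 + 3 + 2 + 1 + 3 + 1 + 3 = 15
  Chen: 1 + 2 + 3 + 3 + 1 + 3 + 0 = 13

13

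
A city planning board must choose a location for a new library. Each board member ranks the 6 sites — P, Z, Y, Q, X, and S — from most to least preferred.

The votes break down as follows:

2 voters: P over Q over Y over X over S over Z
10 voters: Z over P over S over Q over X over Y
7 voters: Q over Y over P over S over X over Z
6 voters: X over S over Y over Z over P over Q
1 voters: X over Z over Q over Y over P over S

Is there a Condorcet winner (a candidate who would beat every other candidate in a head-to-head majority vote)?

No

Head-to-head results (26 voters total):
P vs Z: Z wins 17–9.
P vs Y: Y wins 14–12.
P vs Q: P wins 18–8.
P vs X: P wins 19–7.
P vs S: P wins 20–6.
Z vs Y: Y wins 15–11.
Z vs Q: Z wins 17–9.
Z vs X: X wins 16–10.
Z vs S: S wins 15–11.
Y vs Q: Q wins 20–6.
Y vs X: X wins 17–9.
Y vs S: S wins 16–10.
Q vs X: Q wins 19–7.
Q vs S: S wins 16–10.
X vs S: S wins 17–9.
No candidate beats all others: P beats X beats Z beats P, a majority cycle.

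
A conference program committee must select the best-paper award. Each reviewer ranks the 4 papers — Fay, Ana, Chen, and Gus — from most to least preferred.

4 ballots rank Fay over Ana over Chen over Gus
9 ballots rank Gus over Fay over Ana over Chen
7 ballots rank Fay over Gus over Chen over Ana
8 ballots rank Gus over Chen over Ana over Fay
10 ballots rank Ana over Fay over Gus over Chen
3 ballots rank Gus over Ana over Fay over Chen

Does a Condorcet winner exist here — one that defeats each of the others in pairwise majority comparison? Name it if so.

Head-to-head results (41 voters total):
Fay vs Ana: Ana wins 21–20.
Fay vs Chen: Fay wins 33–8.
Fay vs Gus: Fay wins 21–20.
Ana vs Chen: Ana wins 26–15.
Ana vs Gus: Gus wins 27–14.
Chen vs Gus: Gus wins 37–4.
No candidate beats all others: Fay beats Gus beats Ana beats Fay, a majority cycle.

No Condorcet winner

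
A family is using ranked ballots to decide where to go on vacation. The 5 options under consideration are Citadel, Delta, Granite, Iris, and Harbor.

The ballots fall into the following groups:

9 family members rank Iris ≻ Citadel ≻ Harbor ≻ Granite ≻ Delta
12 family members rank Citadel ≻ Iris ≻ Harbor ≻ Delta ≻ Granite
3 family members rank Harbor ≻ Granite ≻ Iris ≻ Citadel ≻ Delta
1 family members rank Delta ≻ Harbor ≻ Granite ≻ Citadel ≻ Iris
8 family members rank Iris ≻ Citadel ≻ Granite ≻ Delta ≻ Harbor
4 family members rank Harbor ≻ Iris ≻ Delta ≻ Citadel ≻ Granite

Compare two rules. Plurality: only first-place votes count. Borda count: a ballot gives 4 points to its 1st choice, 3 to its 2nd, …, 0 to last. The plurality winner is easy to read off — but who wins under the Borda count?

Iris

Plurality first-place counts: Citadel 12, Delta 1, Granite 0, Iris 17, Harbor 7 → Iris.
Borda totals: Citadel 107, Delta 32, Granite 36, Iris 122, Harbor 73 → Iris.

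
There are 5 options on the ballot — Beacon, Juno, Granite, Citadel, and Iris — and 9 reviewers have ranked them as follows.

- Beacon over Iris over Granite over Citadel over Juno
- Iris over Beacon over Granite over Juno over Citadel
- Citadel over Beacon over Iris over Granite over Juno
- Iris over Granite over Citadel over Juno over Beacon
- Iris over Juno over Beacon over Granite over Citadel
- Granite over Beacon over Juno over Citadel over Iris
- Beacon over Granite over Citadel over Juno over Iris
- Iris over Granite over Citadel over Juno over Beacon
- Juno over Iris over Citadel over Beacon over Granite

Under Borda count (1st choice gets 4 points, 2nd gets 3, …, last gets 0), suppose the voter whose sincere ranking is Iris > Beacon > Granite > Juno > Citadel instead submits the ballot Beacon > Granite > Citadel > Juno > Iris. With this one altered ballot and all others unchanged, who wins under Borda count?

Borda totals with the altered ballot: Beacon 21, Juno 13, Granite 20, Citadel 16, Iris 20.
The switch changes the winner from Iris to Beacon.

Beacon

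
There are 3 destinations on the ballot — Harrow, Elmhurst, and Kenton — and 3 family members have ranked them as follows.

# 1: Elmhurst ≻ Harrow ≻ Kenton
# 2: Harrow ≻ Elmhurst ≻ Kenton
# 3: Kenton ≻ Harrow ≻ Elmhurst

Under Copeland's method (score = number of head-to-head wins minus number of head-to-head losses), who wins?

Pairwise results:
  Harrow vs Elmhurst: Harrow wins 2–1.
  Harrow vs Kenton: Harrow wins 2–1.
  Elmhurst vs Kenton: Elmhurst wins 2–1.
Copeland scores (wins − losses):
  Harrow: 2 − 0 = 2
  Elmhurst: 1 − 1 = 0
  Kenton: 0 − 2 = -2
Harrow has the best Copeland score.

Harrow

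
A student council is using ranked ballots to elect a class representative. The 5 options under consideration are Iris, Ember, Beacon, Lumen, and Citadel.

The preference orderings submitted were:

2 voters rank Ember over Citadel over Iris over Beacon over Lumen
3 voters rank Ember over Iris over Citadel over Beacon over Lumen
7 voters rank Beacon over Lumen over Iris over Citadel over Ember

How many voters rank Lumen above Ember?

7

Ballots ranking Lumen above Ember: 7.
Ballots ranking Ember above Lumen: 2+3 = 5.
So 7 of 12 voters prefer Lumen to Ember.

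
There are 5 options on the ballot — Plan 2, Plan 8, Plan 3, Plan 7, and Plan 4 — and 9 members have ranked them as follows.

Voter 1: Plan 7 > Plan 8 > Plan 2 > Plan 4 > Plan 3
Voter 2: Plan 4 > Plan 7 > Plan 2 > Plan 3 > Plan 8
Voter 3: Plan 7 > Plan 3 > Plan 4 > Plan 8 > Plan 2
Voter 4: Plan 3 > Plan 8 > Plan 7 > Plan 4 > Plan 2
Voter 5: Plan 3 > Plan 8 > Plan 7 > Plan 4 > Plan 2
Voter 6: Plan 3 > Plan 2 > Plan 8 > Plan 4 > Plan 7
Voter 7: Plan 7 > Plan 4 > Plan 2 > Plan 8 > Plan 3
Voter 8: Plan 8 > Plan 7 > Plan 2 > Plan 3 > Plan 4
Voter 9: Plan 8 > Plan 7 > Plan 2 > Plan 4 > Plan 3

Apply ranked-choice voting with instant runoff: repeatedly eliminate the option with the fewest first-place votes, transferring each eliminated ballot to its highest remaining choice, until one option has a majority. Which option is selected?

Round 1: Plan 3 3, Plan 7 3, Plan 8 2, Plan 4 1, Plan 2 0. Plan 2 has the fewest and is eliminated.
Round 2: Plan 3 3, Plan 7 3, Plan 8 2, Plan 4 1. Plan 4 has the fewest and is eliminated.
Round 3: Plan 7 4, Plan 3 3, Plan 8 2. Plan 8 has the fewest and is eliminated.
Round 4: Plan 7 6, Plan 3 3. Plan 7 has a majority.

Plan 7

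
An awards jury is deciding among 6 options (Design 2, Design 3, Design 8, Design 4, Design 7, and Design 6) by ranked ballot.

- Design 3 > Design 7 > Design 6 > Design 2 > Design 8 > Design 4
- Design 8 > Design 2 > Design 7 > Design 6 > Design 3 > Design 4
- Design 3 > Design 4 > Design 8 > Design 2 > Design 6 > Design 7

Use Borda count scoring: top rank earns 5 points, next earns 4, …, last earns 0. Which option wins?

Design 3

Borda scores:
  Design 2: 2 + 4 + 2 = 8
  Design 3: 5 + 1 + 5 = 11
  Design 8: 1 + 5 + 3 = 9
  Design 4: 0 + 0 + 4 = 4
  Design 7: 4 + 3 + 0 = 7
  Design 6: 3 + 2 + 1 = 6
Design 3 has the highest total.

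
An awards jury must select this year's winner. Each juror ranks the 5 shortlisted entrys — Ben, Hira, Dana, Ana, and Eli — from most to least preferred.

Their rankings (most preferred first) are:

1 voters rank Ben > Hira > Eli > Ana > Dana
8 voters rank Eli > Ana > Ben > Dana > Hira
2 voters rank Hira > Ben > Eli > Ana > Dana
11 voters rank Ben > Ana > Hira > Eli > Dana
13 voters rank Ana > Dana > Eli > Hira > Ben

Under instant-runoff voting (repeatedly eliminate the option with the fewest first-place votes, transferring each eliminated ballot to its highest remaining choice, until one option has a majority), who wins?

Ana

Round 1: Ana 13, Ben 12, Eli 8, Hira 2, Dana 0. Dana has the fewest and is eliminated.
Round 2: Ana 13, Ben 12, Eli 8, Hira 2. Hira has the fewest and is eliminated.
Round 3: Ben 14, Ana 13, Eli 8. Eli has the fewest and is eliminated.
Round 4: Ana 21, Ben 14. Ana has a majority.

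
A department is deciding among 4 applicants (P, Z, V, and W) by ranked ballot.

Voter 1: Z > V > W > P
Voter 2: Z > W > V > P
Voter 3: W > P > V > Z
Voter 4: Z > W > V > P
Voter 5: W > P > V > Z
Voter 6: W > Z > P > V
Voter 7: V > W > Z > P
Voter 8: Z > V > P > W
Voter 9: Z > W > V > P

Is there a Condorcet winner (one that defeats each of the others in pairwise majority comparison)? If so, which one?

Z

Head-to-head results (9 voters total):
P vs Z: Z wins 7–2.
P vs V: V wins 6–3.
P vs W: W wins 8–1.
Z vs V: Z wins 6–3.
Z vs W: Z wins 5–4.
V vs W: W wins 6–3.
Z beats each rival — P (7–2), V (6–3), W (5–4) — so Z is the Condorcet winner.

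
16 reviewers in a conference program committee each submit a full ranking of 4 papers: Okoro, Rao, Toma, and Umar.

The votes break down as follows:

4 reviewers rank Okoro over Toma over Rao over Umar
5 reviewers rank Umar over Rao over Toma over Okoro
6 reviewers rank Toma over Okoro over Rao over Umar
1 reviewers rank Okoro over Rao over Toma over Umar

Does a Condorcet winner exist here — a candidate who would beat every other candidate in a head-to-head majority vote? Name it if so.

Toma

Head-to-head results (16 voters total):
Okoro vs Rao: Okoro wins 11–5.
Okoro vs Toma: Toma wins 11–5.
Okoro vs Umar: Okoro wins 11–5.
Rao vs Toma: Toma wins 10–6.
Rao vs Umar: Rao wins 11–5.
Toma vs Umar: Toma wins 11–5.
Toma beats each rival — Okoro (11–5), Rao (10–6), Umar (11–5) — so Toma is the Condorcet winner.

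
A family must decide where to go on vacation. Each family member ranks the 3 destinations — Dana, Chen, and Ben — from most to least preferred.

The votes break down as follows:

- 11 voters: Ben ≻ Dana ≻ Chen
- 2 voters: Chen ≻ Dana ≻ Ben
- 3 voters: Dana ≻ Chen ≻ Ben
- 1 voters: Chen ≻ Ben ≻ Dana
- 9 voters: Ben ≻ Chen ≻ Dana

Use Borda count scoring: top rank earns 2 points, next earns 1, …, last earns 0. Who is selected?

Ben

Borda scores:
  Dana: 11·1 + 2·1 + 3·2 + 0 + 9·0 = 19
  Chen: 11·0 + 2·2 + 3·1 + 2 + 9·1 = 18
  Ben: 11·2 + 2·0 + 3·0 + 1 + 9·2 = 41
Ben has the highest total.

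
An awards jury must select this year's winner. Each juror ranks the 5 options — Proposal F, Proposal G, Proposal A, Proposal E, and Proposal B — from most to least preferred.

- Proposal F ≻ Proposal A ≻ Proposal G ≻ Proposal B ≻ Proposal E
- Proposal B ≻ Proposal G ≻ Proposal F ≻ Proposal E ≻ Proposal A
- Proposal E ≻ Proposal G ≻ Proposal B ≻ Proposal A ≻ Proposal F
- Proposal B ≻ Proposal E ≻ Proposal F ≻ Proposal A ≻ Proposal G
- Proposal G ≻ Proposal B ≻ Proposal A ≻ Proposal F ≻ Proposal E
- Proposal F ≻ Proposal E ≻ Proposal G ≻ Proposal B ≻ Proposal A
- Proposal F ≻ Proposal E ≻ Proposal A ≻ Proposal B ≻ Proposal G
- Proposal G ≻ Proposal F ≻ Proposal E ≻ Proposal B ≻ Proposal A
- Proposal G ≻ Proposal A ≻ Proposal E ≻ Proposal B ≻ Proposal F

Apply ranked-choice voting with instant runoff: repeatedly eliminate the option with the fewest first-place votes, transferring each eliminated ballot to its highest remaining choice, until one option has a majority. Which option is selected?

Proposal G

Round 1: Proposal F 3, Proposal G 3, Proposal B 2, Proposal E 1, Proposal A 0. Proposal A has the fewest and is eliminated.
Round 2: Proposal F 3, Proposal G 3, Proposal B 2, Proposal E 1. Proposal E has the fewest and is eliminated.
Round 3: Proposal G 4, Proposal F 3, Proposal B 2. Proposal B has the fewest and is eliminated.
Round 4: Proposal G 5, Proposal F 4. Proposal G has a majority.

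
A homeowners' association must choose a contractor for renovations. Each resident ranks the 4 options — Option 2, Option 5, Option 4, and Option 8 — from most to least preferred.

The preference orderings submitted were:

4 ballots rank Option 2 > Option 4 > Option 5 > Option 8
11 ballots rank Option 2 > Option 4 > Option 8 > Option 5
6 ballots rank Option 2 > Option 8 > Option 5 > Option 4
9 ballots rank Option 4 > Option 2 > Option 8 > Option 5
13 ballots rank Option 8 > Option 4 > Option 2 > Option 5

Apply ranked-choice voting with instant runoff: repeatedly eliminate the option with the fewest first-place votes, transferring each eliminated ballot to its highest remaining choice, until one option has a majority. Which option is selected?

Option 2

Round 1: Option 2 21, Option 8 13, Option 4 9, Option 5 0. Option 5 has the fewest and is eliminated.
Round 2: Option 2 21, Option 8 13, Option 4 9. Option 4 has the fewest and is eliminated.
Round 3: Option 2 30, Option 8 13. Option 2 has a majority.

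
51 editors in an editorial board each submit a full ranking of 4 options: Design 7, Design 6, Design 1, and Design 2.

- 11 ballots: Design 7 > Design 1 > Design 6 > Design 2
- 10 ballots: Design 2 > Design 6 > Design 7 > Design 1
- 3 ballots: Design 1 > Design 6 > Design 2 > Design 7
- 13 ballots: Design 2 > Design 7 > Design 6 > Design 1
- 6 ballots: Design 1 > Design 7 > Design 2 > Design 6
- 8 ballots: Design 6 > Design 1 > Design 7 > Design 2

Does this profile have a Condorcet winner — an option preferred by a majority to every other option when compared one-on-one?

No

Head-to-head results (51 voters total):
Design 7 vs Design 6: Design 7 wins 30–21.
Design 7 vs Design 1: Design 7 wins 34–17.
Design 7 vs Design 2: Design 2 wins 26–25.
Design 6 vs Design 1: Design 6 wins 31–20.
Design 6 vs Design 2: Design 2 wins 29–22.
Design 1 vs Design 2: Design 1 wins 28–23.
No candidate beats all others: Design 7 beats Design 1 beats Design 2 beats Design 7, a majority cycle.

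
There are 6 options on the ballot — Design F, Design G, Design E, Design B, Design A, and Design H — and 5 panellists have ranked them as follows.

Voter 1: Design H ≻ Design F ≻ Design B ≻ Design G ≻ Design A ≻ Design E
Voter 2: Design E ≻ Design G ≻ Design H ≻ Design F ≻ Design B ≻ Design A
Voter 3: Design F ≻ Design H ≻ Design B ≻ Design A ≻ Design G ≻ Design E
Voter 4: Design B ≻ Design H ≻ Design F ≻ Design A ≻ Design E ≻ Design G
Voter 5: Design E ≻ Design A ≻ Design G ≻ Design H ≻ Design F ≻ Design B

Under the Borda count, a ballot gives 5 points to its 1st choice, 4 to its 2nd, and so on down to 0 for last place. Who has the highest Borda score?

Design H

Borda scores:
  Design F: 4 + 2 + 5 + 3 + 1 = 15
  Design G: 2 + 4 + 1 + 0 + 3 = 10
  Design E: 0 + 5 + 0 + 1 + 5 = 11
  Design B: 3 + 1 + 3 + 5 + 0 = 12
  Design A: 1 + 0 + 2 + 2 + 4 = 9
  Design H: 5 + 3 + 4 + 4 + 2 = 18
Design H has the highest total.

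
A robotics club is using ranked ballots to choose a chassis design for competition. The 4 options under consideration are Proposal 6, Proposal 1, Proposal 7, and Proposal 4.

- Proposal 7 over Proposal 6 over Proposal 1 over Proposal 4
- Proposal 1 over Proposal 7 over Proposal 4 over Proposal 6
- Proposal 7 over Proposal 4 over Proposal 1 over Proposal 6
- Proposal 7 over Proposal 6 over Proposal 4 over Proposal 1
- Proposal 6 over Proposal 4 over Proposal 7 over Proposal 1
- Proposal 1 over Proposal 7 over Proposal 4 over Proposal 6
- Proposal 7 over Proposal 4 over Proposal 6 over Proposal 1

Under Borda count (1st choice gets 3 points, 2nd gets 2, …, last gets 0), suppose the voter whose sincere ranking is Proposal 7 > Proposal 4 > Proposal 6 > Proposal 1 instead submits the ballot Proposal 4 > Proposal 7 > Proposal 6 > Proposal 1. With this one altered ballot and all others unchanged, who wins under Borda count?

Proposal 7

Borda totals with the altered ballot: Proposal 6 8, Proposal 1 8, Proposal 7 16, Proposal 4 10.
The winner is unchanged: still Proposal 7.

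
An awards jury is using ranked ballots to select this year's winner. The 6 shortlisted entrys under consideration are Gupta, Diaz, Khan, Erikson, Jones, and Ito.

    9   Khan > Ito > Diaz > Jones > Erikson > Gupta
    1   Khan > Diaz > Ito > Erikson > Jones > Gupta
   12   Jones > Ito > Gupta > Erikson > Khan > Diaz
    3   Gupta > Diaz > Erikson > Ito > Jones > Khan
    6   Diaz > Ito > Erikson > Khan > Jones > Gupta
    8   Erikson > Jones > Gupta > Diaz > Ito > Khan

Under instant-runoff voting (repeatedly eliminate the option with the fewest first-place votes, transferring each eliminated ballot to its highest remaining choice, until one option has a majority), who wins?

Round 1: Jones 12, Khan 10, Erikson 8, Diaz 6, Gupta 3, Ito 0. Ito has the fewest and is eliminated.
Round 2: Jones 12, Khan 10, Erikson 8, Diaz 6, Gupta 3. Gupta has the fewest and is eliminated.
Round 3: Jones 12, Khan 10, Diaz 9, Erikson 8. Erikson has the fewest and is eliminated.
Round 4: Jones 20, Khan 10, Diaz 9. Jones has a majority.

Jones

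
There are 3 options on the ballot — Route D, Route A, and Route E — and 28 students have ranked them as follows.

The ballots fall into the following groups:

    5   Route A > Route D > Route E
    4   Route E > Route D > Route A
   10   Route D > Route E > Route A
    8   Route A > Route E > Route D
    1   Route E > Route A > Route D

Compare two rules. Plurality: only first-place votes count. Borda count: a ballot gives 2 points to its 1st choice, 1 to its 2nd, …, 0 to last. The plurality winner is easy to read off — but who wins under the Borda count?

Plurality first-place counts: Route D 10, Route A 13, Route E 5 → Route A.
Borda totals: Route D 29, Route A 27, Route E 28 → Route D.

Route D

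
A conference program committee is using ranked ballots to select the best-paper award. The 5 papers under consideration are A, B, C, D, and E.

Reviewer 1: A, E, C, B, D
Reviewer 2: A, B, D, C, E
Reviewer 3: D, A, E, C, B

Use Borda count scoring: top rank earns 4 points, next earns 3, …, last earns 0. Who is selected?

A

Borda scores:
  A: 4 + 4 + 3 = 11
  B: 1 + 3 + 0 = 4
  C: 2 + 1 + 1 = 4
  D: 0 + 2 + 4 = 6
  E: 3 + 0 + 2 = 5
A has the highest total.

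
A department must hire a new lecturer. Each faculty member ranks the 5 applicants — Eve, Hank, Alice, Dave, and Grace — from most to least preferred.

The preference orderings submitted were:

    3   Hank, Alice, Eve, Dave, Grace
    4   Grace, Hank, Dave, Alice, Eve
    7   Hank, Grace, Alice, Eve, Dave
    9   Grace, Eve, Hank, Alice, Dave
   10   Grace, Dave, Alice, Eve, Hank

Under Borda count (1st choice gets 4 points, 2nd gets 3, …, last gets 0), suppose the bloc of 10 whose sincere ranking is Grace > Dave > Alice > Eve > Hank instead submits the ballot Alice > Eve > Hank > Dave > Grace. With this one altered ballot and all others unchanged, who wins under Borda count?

Hank

Borda totals with the altered ballot: Eve 70, Hank 90, Alice 76, Dave 21, Grace 73.
The switch changes the winner from Grace to Hank.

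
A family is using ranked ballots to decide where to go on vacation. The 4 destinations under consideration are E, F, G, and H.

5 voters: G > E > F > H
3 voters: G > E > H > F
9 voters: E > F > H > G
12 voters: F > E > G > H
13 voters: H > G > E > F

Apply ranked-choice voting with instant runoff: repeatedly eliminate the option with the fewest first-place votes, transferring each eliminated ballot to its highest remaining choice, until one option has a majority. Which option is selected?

E

Round 1: H 13, F 12, E 9, G 8. G has the fewest and is eliminated.
Round 2: E 17, H 13, F 12. F has the fewest and is eliminated.
Round 3: E 29, H 13. E has a majority.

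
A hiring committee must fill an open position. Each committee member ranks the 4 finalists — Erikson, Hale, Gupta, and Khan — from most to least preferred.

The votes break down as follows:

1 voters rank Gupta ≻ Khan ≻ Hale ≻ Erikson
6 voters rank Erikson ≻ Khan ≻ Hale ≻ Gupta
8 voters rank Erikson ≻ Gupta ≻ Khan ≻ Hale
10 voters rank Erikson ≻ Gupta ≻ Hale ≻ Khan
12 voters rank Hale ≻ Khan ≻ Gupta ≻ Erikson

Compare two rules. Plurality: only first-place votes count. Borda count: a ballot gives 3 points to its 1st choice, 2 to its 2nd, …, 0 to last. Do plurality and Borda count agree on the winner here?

Yes

Plurality first-place counts: Erikson 24, Hale 12, Gupta 1, Khan 0 → Erikson.
Borda totals: Erikson 72, Hale 53, Gupta 51, Khan 46 → Erikson.
The two rules agree on Erikson.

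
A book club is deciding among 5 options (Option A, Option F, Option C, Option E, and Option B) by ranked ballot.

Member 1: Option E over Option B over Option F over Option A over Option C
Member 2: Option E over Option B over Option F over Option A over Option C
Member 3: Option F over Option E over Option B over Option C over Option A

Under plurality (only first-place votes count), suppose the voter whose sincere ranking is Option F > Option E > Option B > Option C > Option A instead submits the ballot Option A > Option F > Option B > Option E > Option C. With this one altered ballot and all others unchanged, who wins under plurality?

Option E

First-place totals with the altered ballot: Option A 1, Option F 0, Option C 0, Option E 2, Option B 0.
The winner is unchanged: still Option E.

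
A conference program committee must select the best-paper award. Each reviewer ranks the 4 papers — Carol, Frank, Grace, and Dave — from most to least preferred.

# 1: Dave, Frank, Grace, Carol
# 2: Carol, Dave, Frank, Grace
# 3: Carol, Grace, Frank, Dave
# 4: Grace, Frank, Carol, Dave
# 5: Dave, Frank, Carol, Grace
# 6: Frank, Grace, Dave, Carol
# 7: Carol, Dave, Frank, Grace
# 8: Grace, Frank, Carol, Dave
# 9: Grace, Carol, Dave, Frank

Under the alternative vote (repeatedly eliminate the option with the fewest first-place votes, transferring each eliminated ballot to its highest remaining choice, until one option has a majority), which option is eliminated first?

Frank

Round 1: Carol 3, Grace 3, Dave 2, Frank 1. Frank has the fewest and is eliminated.
Round 2: Grace 4, Carol 3, Dave 2. Dave has the fewest and is eliminated.
Round 3: Grace 5, Carol 4. Grace has a majority.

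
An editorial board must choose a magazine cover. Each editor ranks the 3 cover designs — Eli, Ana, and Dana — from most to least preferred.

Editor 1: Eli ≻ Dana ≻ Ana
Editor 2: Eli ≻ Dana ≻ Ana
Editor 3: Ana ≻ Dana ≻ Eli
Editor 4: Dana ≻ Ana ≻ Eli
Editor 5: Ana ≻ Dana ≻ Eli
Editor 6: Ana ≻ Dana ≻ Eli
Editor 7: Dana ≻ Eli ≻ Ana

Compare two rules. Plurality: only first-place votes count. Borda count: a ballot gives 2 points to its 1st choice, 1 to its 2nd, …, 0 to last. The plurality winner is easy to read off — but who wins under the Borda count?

Dana

Plurality first-place counts: Eli 2, Ana 3, Dana 2 → Ana.
Borda totals: Eli 5, Ana 7, Dana 9 → Dana.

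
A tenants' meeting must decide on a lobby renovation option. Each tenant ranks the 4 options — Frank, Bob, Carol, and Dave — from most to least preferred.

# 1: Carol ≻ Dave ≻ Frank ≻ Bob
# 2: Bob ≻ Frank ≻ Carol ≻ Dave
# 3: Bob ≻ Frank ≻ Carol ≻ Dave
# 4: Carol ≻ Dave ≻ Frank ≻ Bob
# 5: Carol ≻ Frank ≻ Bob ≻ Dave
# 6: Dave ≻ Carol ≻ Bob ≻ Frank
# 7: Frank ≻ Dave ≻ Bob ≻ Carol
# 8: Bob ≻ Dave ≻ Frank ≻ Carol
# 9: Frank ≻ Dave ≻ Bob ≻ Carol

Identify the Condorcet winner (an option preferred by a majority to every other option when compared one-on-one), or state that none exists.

Frank

Head-to-head results (9 voters total):
Frank vs Bob: Frank wins 5–4.
Frank vs Carol: Frank wins 5–4.
Frank vs Dave: Frank wins 5–4.
Bob vs Carol: Bob wins 5–4.
Bob vs Dave: Dave wins 5–4.
Carol vs Dave: Carol wins 5–4.
Frank beats each rival — Bob (5–4), Carol (5–4), Dave (5–4) — so Frank is the Condorcet winner.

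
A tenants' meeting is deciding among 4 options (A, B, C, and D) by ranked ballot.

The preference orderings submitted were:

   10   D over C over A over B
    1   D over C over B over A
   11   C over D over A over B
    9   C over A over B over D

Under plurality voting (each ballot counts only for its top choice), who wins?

First-place vote totals:
  A: 0
  B: 0
  C: 20
  D: 11
C has the most first-place votes.

C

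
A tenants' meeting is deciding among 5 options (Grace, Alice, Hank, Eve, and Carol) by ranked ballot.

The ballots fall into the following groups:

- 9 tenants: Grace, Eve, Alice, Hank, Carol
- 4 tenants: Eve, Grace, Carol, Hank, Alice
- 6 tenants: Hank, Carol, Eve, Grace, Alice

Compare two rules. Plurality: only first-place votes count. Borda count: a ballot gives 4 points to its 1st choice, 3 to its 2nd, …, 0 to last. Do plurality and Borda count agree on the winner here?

Plurality first-place counts: Grace 9, Alice 0, Hank 6, Eve 4, Carol 0 → Grace.
Borda totals: Grace 54, Alice 18, Hank 37, Eve 55, Carol 26 → Eve.
The two rules disagree: plurality picks Grace, Borda picks Eve.

No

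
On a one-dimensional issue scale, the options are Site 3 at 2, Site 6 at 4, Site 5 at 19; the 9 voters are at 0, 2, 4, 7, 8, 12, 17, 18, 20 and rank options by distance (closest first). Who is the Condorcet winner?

Site 6

With single-peaked preferences on a line, the Condorcet winner is the candidate closest to the median voter.
The median voter (position 8) is closest to Site 6 at 4.
Check: Site 6 vs Site 5 — voters closer to Site 6: 5 of 9.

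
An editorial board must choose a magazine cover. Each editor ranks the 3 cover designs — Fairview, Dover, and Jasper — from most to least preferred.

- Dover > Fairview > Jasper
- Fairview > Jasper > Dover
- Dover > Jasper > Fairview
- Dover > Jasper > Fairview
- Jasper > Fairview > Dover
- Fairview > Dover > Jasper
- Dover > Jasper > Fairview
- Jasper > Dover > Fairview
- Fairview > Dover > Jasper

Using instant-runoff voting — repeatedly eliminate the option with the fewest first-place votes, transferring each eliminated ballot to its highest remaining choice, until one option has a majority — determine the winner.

Round 1: Dover 4, Fairview 3, Jasper 2. Jasper has the fewest and is eliminated.
Round 2: Dover 5, Fairview 4. Dover has a majority.

Dover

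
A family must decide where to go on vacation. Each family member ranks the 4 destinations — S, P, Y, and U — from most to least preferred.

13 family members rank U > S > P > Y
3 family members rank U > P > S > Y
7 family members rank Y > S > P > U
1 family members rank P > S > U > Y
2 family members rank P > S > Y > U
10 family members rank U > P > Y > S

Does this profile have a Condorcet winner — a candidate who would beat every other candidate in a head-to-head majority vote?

Yes

Head-to-head results (36 voters total):
S vs P: S wins 20–16.
S vs Y: S wins 19–17.
S vs U: U wins 26–10.
P vs Y: P wins 29–7.
P vs U: U wins 26–10.
Y vs U: U wins 27–9.
U beats each rival — S (26–10), P (26–10), Y (27–9) — so U is the Condorcet winner.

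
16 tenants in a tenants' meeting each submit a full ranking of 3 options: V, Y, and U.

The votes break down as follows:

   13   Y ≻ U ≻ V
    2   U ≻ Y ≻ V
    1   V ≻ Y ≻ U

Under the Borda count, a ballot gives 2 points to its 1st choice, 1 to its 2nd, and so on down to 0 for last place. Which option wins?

Borda scores:
  V: 13·0 + 2·0 + 2 = 2
  Y: 13·2 + 2·1 + 1 = 29
  U: 13·1 + 2·2 + 0 = 17
Y has the highest total.

Y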